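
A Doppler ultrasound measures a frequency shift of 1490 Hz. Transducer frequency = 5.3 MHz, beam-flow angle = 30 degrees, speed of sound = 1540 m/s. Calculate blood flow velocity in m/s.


v = fd * c / (2 * f0 * cos(theta))
v = 1490 * 1540 / (2 * 5.3000e+06 * cos(30))
v = 0.25 m/s


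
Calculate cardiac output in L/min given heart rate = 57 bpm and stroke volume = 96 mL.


CO = HR * SV
CO = 57 * 96 / 1000
CO = 5.472 L/min


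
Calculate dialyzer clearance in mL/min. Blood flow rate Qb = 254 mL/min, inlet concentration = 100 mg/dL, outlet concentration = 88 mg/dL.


K = Qb * (Cb_in - Cb_out) / Cb_in
K = 254 * (100 - 88) / 100
K = 30.48 mL/min


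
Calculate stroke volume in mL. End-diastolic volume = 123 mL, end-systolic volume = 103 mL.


SV = EDV - ESV
SV = 123 - 103
SV = 20 mL


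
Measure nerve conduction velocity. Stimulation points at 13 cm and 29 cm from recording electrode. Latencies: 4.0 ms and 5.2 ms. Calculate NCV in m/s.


Distance = (29 - 13) / 100 = 0.16 m
dt = (5.2 - 4.0) / 1000 = 0.0012 s
NCV = dist / dt = 133.3 m/s


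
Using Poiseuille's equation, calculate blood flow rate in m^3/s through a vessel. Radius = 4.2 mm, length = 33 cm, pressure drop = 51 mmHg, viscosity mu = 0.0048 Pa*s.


Q = pi*r^4*dP / (8*mu*L)
r = 0.0042 m, L = 0.33 m
dP = 51 mmHg = 6799.422 Pa
Q = 5.2453e-04 m^3/s


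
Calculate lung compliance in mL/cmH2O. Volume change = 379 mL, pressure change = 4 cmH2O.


C = dV / dP
C = 379 / 4
C = 94.75 mL/cmH2O


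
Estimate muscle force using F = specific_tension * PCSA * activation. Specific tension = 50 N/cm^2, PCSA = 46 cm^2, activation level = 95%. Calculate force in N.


F = sigma * PCSA * activation
F = 50 * 46 * 0.95
F = 2185 N


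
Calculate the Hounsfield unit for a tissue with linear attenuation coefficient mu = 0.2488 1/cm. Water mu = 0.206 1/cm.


HU = ((mu_tissue - mu_water) / mu_water) * 1000
HU = ((0.2488 - 0.206) / 0.206) * 1000
HU = 207.8


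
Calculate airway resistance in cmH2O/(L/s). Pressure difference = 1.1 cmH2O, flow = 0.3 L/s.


R = dP / flow
R = 1.1 / 0.3
R = 3.667 cmH2O/(L/s)


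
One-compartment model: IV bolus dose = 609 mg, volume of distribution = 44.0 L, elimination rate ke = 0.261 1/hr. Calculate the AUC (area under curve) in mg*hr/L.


C0 = Dose/Vd = 609/44.0 = 13.8409 mg/L
AUC = C0/ke = 13.8409/0.261
AUC = 53.03 mg*hr/L


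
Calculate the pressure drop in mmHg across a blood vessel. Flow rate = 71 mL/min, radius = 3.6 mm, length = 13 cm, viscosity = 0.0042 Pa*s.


dP = 8*mu*L*Q / (pi*r^4)
Q = 71 mL/min = 1.18333e-06 m^3/s
dP = 9.79555 Pa = 9.79555 / 133.322 mmHg = 0.07347 mmHg


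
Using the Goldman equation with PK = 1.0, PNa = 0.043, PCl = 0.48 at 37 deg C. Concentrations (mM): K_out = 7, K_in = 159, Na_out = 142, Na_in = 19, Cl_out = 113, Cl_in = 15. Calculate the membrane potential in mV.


Vm = (RT/F)*ln((PK*Ko + PNa*Nao + PCl*Cli)/(PK*Ki + PNa*Nai + PCl*Clo))
Numer = 20.306, Denom = 214.057
Vm = -62.95 mV


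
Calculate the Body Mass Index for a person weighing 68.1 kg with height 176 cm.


BMI = weight / height^2
height = 176 cm = 1.76 m
BMI = 68.1 / 1.76^2
BMI = 21.98 kg/m^2


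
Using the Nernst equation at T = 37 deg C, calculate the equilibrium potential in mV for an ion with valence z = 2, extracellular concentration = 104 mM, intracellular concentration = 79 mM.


E = (RT/(zF)) * ln(C_out/C_in)
T = 37 + 273.15 = 310.15 K
E = (8.314 * 310.15 / (2 * 96485)) * ln(104/79)
E = 3.674 mV


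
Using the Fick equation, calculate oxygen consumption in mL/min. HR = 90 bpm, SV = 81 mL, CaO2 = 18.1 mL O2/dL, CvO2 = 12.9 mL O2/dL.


CO = HR*SV = 90*81/1000 = 7.29 L/min
a-v O2 diff = 18.1 - 12.9 = 5.2 mL/dL
VO2 = CO * (CaO2-CvO2) * 10 dL/L
VO2 = 7.29 * 5.2 * 10
VO2 = 379.1 mL/min


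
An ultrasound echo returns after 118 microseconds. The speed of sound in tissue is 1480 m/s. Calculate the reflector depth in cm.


depth = c * t / 2
t = 118 us = 1.1800e-04 s
depth = 1480 * 1.1800e-04 / 2
depth = 0.08732 m = 8.732 cm


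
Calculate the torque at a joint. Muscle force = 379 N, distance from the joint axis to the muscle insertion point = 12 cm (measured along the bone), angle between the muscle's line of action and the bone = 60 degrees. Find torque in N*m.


Torque = F * d * sin(theta)   (moment arm = d*sin(theta))
d = 12 cm = 0.12 m
Torque = 379 * 0.12 * sin(60)
Torque = 39.39 N*m


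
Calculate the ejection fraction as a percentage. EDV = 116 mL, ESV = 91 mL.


SV = EDV - ESV = 116 - 91 = 25 mL
EF = SV/EDV * 100 = 25/116 * 100
EF = 21.55%


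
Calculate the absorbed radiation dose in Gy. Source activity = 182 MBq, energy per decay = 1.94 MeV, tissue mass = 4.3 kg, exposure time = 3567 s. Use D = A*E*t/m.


A = 182 MBq = 1.8200e+08 Bq
E = 1.94 MeV = 3.10788e-13 J
D = A*E*t/m = 1.8200e+08*3.10788e-13*3567/4.3
D = 0.04692 Gy


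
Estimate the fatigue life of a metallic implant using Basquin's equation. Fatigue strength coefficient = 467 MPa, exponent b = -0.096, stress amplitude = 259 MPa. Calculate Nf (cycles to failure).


sigma_a = sigma_f' * (2Nf)^b
2Nf = (sigma_a/sigma_f')^(1/b)
2Nf = (259/467)^(1/-0.096)
2Nf = 464.34948
Nf = 232.2


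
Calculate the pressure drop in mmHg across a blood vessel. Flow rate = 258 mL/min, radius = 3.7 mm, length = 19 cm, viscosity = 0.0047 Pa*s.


dP = 8*mu*L*Q / (pi*r^4)
Q = 258 mL/min = 4.3e-06 m^3/s
dP = 52.1739 Pa = 52.1739 / 133.322 mmHg = 0.3913 mmHg


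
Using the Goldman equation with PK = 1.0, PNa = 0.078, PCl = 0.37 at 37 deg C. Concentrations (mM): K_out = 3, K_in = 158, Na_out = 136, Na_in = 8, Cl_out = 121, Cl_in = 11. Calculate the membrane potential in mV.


Vm = (RT/F)*ln((PK*Ko + PNa*Nao + PCl*Cli)/(PK*Ki + PNa*Nai + PCl*Clo))
Numer = 17.678, Denom = 203.394
Vm = -65.29 mV


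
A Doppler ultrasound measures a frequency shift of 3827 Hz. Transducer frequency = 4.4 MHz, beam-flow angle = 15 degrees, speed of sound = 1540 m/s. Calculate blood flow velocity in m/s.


v = fd * c / (2 * f0 * cos(theta))
v = 3827 * 1540 / (2 * 4.4000e+06 * cos(15))
v = 0.6934 m/s


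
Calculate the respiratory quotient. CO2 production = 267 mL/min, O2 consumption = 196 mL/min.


RQ = VCO2 / VO2
RQ = 267 / 196
RQ = 1.362


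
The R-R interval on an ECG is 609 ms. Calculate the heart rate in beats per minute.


HR = 60 / RR_interval(s)
RR = 609 ms = 0.609 s
HR = 60 / 0.609 = 98.52 bpm


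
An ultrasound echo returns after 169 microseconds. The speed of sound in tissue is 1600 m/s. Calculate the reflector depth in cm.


depth = c * t / 2
t = 169 us = 1.6900e-04 s
depth = 1600 * 1.6900e-04 / 2
depth = 0.1352 m = 13.52 cm


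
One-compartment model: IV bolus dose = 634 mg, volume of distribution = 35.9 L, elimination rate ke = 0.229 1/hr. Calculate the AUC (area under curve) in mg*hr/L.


C0 = Dose/Vd = 634/35.9 = 17.6602 mg/L
AUC = C0/ke = 17.6602/0.229
AUC = 77.12 mg*hr/L


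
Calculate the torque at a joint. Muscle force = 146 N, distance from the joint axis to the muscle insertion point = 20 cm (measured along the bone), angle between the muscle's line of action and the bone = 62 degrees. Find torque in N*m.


Torque = F * d * sin(theta)   (moment arm = d*sin(theta))
d = 20 cm = 0.2 m
Torque = 146 * 0.2 * sin(62)
Torque = 25.78 N*m


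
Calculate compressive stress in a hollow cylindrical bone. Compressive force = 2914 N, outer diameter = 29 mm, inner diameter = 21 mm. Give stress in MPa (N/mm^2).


A = pi*(r_o^2 - r_i^2)
r_o = 14.5 mm, r_i = 10.5 mm
A = 314.159 mm^2
sigma = F/A = 2914 / 314.159
sigma = 9.276 MPa


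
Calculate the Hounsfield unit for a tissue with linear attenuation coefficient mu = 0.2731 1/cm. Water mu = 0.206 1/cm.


HU = ((mu_tissue - mu_water) / mu_water) * 1000
HU = ((0.2731 - 0.206) / 0.206) * 1000
HU = 325.7


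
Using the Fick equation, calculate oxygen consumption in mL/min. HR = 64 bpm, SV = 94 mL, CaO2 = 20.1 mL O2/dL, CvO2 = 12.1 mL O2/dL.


CO = HR*SV = 64*94/1000 = 6.016 L/min
a-v O2 diff = 20.1 - 12.1 = 8 mL/dL
VO2 = CO * (CaO2-CvO2) * 10 dL/L
VO2 = 6.016 * 8 * 10
VO2 = 481.3 mL/min


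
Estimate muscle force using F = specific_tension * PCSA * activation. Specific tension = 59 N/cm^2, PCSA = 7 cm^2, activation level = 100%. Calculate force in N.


F = sigma * PCSA * activation
F = 59 * 7 * 1
F = 413 N


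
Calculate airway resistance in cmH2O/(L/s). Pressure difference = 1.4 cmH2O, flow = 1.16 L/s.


R = dP / flow
R = 1.4 / 1.16
R = 1.207 cmH2O/(L/s)


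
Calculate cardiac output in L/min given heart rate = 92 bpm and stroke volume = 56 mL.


CO = HR * SV
CO = 92 * 56 / 1000
CO = 5.152 L/min


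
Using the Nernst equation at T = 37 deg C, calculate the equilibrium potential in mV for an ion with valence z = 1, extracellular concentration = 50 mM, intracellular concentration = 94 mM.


E = (RT/(zF)) * ln(C_out/C_in)
T = 37 + 273.15 = 310.15 K
E = (8.314 * 310.15 / (1 * 96485)) * ln(50/94)
E = -16.87 mV


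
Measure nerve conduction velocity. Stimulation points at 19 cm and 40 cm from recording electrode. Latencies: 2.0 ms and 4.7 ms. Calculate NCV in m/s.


Distance = (40 - 19) / 100 = 0.21 m
dt = (4.7 - 2.0) / 1000 = 0.0027 s
NCV = dist / dt = 77.78 m/s


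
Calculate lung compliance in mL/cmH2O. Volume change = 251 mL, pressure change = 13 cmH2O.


C = dV / dP
C = 251 / 13
C = 19.31 mL/cmH2O


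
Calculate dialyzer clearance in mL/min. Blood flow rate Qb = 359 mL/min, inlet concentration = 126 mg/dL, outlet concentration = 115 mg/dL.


K = Qb * (Cb_in - Cb_out) / Cb_in
K = 359 * (126 - 115) / 126
K = 31.34 mL/min


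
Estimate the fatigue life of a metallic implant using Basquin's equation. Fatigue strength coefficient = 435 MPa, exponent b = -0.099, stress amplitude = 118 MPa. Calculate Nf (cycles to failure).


sigma_a = sigma_f' * (2Nf)^b
2Nf = (sigma_a/sigma_f')^(1/b)
2Nf = (118/435)^(1/-0.099)
2Nf = 528817.18
Nf = 2.644e+05


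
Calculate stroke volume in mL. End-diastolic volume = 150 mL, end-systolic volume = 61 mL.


SV = EDV - ESV
SV = 150 - 61
SV = 89 mL


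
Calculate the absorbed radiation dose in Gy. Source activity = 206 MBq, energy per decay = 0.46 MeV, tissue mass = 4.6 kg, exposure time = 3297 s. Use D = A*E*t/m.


A = 206 MBq = 2.0600e+08 Bq
E = 0.46 MeV = 7.3692e-14 J
D = A*E*t/m = 2.0600e+08*7.3692e-14*3297/4.6
D = 0.01088 Gy


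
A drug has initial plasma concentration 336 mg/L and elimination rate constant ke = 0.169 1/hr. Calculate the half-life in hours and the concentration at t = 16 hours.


t_half = ln(2) / ke = 0.693147 / 0.169 = 4.101 hr
C(t) = C0 * exp(-ke*t) = 336 * exp(-0.169*16)
C(16) = 22.49 mg/L


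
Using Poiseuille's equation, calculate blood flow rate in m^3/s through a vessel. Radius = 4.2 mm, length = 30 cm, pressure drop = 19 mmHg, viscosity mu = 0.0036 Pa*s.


Q = pi*r^4*dP / (8*mu*L)
r = 0.0042 m, L = 0.3 m
dP = 19 mmHg = 2533.118 Pa
Q = 2.8661e-04 m^3/s


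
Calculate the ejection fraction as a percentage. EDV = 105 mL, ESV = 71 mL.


SV = EDV - ESV = 105 - 71 = 34 mL
EF = SV/EDV * 100 = 34/105 * 100
EF = 32.38%


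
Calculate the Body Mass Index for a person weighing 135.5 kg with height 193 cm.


BMI = weight / height^2
height = 193 cm = 1.93 m
BMI = 135.5 / 1.93^2
BMI = 36.38 kg/m^2


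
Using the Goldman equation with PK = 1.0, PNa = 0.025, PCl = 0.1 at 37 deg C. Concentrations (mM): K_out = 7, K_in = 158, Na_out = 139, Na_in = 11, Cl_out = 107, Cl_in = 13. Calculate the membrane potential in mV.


Vm = (RT/F)*ln((PK*Ko + PNa*Nao + PCl*Cli)/(PK*Ki + PNa*Nai + PCl*Clo))
Numer = 11.775, Denom = 168.975
Vm = -71.19 mV


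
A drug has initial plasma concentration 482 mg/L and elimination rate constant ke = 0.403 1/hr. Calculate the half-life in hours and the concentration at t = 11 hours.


t_half = ln(2) / ke = 0.693147 / 0.403 = 1.72 hr
C(t) = C0 * exp(-ke*t) = 482 * exp(-0.403*11)
C(11) = 5.726 mg/L


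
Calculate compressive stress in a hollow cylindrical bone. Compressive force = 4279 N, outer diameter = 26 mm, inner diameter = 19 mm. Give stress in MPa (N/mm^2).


A = pi*(r_o^2 - r_i^2)
r_o = 13 mm, r_i = 9.5 mm
A = 247.4 mm^2
sigma = F/A = 4279 / 247.4
sigma = 17.3 MPa


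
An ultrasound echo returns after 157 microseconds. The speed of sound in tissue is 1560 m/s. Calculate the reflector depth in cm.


depth = c * t / 2
t = 157 us = 1.5700e-04 s
depth = 1560 * 1.5700e-04 / 2
depth = 0.12246 m = 12.246 cm


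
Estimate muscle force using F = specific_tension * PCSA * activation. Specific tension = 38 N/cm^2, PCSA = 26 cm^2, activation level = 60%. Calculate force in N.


F = sigma * PCSA * activation
F = 38 * 26 * 0.6
F = 592.8 N


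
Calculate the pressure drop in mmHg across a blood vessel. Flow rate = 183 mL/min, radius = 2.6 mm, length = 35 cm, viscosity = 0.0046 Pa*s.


dP = 8*mu*L*Q / (pi*r^4)
Q = 183 mL/min = 3.05e-06 m^3/s
dP = 273.635 Pa = 273.635 / 133.322 mmHg = 2.052 mmHg


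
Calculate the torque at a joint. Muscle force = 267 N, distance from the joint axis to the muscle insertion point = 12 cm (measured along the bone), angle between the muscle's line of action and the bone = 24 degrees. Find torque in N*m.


Torque = F * d * sin(theta)   (moment arm = d*sin(theta))
d = 12 cm = 0.12 m
Torque = 267 * 0.12 * sin(24)
Torque = 13.03 N*m


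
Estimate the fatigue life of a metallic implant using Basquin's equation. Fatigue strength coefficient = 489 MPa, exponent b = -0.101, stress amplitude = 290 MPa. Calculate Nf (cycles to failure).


sigma_a = sigma_f' * (2Nf)^b
2Nf = (sigma_a/sigma_f')^(1/b)
2Nf = (290/489)^(1/-0.101)
2Nf = 176.45834
Nf = 88.23


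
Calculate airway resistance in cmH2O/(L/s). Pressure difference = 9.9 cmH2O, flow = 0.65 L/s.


R = dP / flow
R = 9.9 / 0.65
R = 15.23 cmH2O/(L/s)


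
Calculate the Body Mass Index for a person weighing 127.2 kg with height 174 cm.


BMI = weight / height^2
height = 174 cm = 1.74 m
BMI = 127.2 / 1.74^2
BMI = 42.01 kg/m^2


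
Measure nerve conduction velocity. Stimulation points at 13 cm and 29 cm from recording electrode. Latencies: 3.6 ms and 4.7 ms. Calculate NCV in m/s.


Distance = (29 - 13) / 100 = 0.16 m
dt = (4.7 - 3.6) / 1000 = 0.0011 s
NCV = dist / dt = 145.5 m/s


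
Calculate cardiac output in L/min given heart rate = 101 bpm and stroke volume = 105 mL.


CO = HR * SV
CO = 101 * 105 / 1000
CO = 10.61 L/min


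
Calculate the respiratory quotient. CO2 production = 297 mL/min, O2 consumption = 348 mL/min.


RQ = VCO2 / VO2
RQ = 297 / 348
RQ = 0.8534


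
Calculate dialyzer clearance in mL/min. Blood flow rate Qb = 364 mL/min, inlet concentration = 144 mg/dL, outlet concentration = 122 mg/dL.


K = Qb * (Cb_in - Cb_out) / Cb_in
K = 364 * (144 - 122) / 144
K = 55.61 mL/min


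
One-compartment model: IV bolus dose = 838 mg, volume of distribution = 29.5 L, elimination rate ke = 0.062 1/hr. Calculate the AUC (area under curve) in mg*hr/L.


C0 = Dose/Vd = 838/29.5 = 28.4068 mg/L
AUC = C0/ke = 28.4068/0.062
AUC = 458.2 mg*hr/L


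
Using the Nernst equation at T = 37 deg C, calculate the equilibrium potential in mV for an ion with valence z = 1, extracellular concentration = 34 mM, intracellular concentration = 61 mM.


E = (RT/(zF)) * ln(C_out/C_in)
T = 37 + 273.15 = 310.15 K
E = (8.314 * 310.15 / (1 * 96485)) * ln(34/61)
E = -15.62 mV


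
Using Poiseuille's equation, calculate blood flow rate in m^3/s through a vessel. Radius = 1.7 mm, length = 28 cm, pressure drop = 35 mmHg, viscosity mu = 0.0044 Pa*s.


Q = pi*r^4*dP / (8*mu*L)
r = 0.0017 m, L = 0.28 m
dP = 35 mmHg = 4666.27 Pa
Q = 1.2423e-05 m^3/s


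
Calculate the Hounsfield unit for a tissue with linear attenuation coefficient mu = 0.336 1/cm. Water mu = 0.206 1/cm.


HU = ((mu_tissue - mu_water) / mu_water) * 1000
HU = ((0.336 - 0.206) / 0.206) * 1000
HU = 631.1


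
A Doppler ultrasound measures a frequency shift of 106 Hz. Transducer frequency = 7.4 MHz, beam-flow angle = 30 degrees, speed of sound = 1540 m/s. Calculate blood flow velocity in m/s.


v = fd * c / (2 * f0 * cos(theta))
v = 106 * 1540 / (2 * 7.4000e+06 * cos(30))
v = 0.01274 m/s


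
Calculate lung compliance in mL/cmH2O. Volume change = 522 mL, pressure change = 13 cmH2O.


C = dV / dP
C = 522 / 13
C = 40.15 mL/cmH2O


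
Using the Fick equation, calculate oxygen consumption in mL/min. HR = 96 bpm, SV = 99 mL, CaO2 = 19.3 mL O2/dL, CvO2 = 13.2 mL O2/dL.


CO = HR*SV = 96*99/1000 = 9.504 L/min
a-v O2 diff = 19.3 - 13.2 = 6.1 mL/dL
VO2 = CO * (CaO2-CvO2) * 10 dL/L
VO2 = 9.504 * 6.1 * 10
VO2 = 579.7 mL/min


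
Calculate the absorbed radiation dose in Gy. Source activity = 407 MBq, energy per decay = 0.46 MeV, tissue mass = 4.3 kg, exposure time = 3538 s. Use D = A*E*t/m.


A = 407 MBq = 4.0700e+08 Bq
E = 0.46 MeV = 7.3692e-14 J
D = A*E*t/m = 4.0700e+08*7.3692e-14*3538/4.3
D = 0.02468 Gy


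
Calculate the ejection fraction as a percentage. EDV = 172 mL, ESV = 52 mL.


SV = EDV - ESV = 172 - 52 = 120 mL
EF = SV/EDV * 100 = 120/172 * 100
EF = 69.77%


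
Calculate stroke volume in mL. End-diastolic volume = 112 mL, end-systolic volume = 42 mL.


SV = EDV - ESV
SV = 112 - 42
SV = 70 mL


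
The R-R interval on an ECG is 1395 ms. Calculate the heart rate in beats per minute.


HR = 60 / RR_interval(s)
RR = 1395 ms = 1.395 s
HR = 60 / 1.395 = 43.01 bpm


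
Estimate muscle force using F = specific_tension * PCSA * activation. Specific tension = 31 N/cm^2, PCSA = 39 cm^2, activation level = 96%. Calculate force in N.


F = sigma * PCSA * activation
F = 31 * 39 * 0.96
F = 1161 N


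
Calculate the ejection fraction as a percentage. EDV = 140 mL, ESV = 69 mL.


SV = EDV - ESV = 140 - 69 = 71 mL
EF = SV/EDV * 100 = 71/140 * 100
EF = 50.71%


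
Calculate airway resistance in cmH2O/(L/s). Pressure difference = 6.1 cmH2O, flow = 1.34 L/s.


R = dP / flow
R = 6.1 / 1.34
R = 4.552 cmH2O/(L/s)


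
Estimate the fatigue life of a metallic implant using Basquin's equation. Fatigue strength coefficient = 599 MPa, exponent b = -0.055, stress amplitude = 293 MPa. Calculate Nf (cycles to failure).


sigma_a = sigma_f' * (2Nf)^b
2Nf = (sigma_a/sigma_f')^(1/b)
2Nf = (293/599)^(1/-0.055)
2Nf = 443129.79
Nf = 2.216e+05


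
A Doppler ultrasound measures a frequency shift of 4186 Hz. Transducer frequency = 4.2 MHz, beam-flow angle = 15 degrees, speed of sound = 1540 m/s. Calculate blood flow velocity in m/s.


v = fd * c / (2 * f0 * cos(theta))
v = 4186 * 1540 / (2 * 4.2000e+06 * cos(15))
v = 0.7945 m/s


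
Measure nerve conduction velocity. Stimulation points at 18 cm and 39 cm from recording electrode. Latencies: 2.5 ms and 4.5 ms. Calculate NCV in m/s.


Distance = (39 - 18) / 100 = 0.21 m
dt = (4.5 - 2.5) / 1000 = 0.002 s
NCV = dist / dt = 105 m/s


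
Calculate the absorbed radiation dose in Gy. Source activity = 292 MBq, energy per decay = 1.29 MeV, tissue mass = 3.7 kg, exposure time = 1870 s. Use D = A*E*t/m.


A = 292 MBq = 2.9200e+08 Bq
E = 1.29 MeV = 2.06658e-13 J
D = A*E*t/m = 2.9200e+08*2.06658e-13*1870/3.7
D = 0.0305 Gy


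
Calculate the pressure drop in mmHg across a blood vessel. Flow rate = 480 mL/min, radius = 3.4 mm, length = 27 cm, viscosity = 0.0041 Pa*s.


dP = 8*mu*L*Q / (pi*r^4)
Q = 480 mL/min = 8e-06 m^3/s
dP = 168.757 Pa = 168.757 / 133.322 mmHg = 1.266 mmHg


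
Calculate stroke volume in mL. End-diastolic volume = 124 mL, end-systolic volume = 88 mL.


SV = EDV - ESV
SV = 124 - 88
SV = 36 mL


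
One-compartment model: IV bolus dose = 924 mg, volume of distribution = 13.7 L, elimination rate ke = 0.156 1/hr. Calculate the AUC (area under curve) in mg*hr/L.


C0 = Dose/Vd = 924/13.7 = 67.4453 mg/L
AUC = C0/ke = 67.4453/0.156
AUC = 432.3 mg*hr/L


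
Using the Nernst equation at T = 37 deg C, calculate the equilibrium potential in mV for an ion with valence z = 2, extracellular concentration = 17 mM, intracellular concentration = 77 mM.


E = (RT/(zF)) * ln(C_out/C_in)
T = 37 + 273.15 = 310.15 K
E = (8.314 * 310.15 / (2 * 96485)) * ln(17/77)
E = -20.19 mV


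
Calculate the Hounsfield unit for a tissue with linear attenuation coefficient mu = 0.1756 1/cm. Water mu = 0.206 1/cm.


HU = ((mu_tissue - mu_water) / mu_water) * 1000
HU = ((0.1756 - 0.206) / 0.206) * 1000
HU = -147.6


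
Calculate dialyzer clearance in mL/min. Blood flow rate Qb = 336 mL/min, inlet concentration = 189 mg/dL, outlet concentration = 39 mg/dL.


K = Qb * (Cb_in - Cb_out) / Cb_in
K = 336 * (189 - 39) / 189
K = 266.7 mL/min


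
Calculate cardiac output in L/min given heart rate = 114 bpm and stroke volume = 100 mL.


CO = HR * SV
CO = 114 * 100 / 1000
CO = 11.4 L/min


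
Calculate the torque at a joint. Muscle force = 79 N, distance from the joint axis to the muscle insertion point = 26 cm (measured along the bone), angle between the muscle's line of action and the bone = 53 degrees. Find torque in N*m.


Torque = F * d * sin(theta)   (moment arm = d*sin(theta))
d = 26 cm = 0.26 m
Torque = 79 * 0.26 * sin(53)
Torque = 16.4 N*m


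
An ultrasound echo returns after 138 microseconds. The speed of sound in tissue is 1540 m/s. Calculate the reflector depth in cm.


depth = c * t / 2
t = 138 us = 1.3800e-04 s
depth = 1540 * 1.3800e-04 / 2
depth = 0.10626 m = 10.626 cm


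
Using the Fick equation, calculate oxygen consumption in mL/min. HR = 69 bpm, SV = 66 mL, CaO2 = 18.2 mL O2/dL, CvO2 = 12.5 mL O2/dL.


CO = HR*SV = 69*66/1000 = 4.554 L/min
a-v O2 diff = 18.2 - 12.5 = 5.7 mL/dL
VO2 = CO * (CaO2-CvO2) * 10 dL/L
VO2 = 4.554 * 5.7 * 10
VO2 = 259.6 mL/min


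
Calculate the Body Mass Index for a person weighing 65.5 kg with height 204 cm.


BMI = weight / height^2
height = 204 cm = 2.04 m
BMI = 65.5 / 2.04^2
BMI = 15.74 kg/m^2


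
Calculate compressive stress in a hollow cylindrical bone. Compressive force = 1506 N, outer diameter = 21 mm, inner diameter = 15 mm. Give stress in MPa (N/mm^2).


A = pi*(r_o^2 - r_i^2)
r_o = 10.5 mm, r_i = 7.5 mm
A = 169.646 mm^2
sigma = F/A = 1506 / 169.646
sigma = 8.877 MPa


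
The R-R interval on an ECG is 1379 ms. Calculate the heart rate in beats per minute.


HR = 60 / RR_interval(s)
RR = 1379 ms = 1.379 s
HR = 60 / 1.379 = 43.51 bpm


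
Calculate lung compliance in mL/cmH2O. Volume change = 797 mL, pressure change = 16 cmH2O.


C = dV / dP
C = 797 / 16
C = 49.81 mL/cmH2O


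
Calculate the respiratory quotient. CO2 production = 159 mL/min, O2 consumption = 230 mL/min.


RQ = VCO2 / VO2
RQ = 159 / 230
RQ = 0.6913


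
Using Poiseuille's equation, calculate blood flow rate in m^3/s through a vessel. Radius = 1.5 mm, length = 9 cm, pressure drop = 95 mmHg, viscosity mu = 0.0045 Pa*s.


Q = pi*r^4*dP / (8*mu*L)
r = 0.0015 m, L = 0.09 m
dP = 95 mmHg = 12665.59 Pa
Q = 6.2172e-05 m^3/s


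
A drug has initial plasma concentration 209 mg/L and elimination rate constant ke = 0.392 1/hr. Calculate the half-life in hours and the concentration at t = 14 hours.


t_half = ln(2) / ke = 0.693147 / 0.392 = 1.768 hr
C(t) = C0 * exp(-ke*t) = 209 * exp(-0.392*14)
C(14) = 0.8644 mg/L


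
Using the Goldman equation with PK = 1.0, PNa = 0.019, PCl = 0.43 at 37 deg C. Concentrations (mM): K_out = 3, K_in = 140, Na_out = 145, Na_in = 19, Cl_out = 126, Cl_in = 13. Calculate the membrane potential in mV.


Vm = (RT/F)*ln((PK*Ko + PNa*Nao + PCl*Cli)/(PK*Ki + PNa*Nai + PCl*Clo))
Numer = 11.345, Denom = 194.541
Vm = -75.95 mV


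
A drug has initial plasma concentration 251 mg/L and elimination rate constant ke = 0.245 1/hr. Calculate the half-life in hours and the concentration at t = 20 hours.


t_half = ln(2) / ke = 0.693147 / 0.245 = 2.829 hr
C(t) = C0 * exp(-ke*t) = 251 * exp(-0.245*20)
C(20) = 1.869 mg/L


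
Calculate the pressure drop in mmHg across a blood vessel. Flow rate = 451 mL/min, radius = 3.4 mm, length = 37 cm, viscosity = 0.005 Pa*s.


dP = 8*mu*L*Q / (pi*r^4)
Q = 451 mL/min = 7.51667e-06 m^3/s
dP = 264.985 Pa = 264.985 / 133.322 mmHg = 1.988 mmHg


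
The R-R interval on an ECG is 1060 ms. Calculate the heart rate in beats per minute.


HR = 60 / RR_interval(s)
RR = 1060 ms = 1.06 s
HR = 60 / 1.06 = 56.6 bpm


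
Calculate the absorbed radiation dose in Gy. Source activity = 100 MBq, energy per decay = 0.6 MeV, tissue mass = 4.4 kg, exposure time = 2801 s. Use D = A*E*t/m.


A = 100 MBq = 1.0000e+08 Bq
E = 0.6 MeV = 9.612e-14 J
D = A*E*t/m = 1.0000e+08*9.612e-14*2801/4.4
D = 0.006119 Gy


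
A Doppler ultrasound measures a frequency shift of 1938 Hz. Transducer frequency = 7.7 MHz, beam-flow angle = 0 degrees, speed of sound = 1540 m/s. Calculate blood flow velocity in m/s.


v = fd * c / (2 * f0 * cos(theta))
v = 1938 * 1540 / (2 * 7.7000e+06 * cos(0))
v = 0.1938 m/s


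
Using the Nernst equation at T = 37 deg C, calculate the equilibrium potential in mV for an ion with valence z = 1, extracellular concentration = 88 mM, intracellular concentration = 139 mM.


E = (RT/(zF)) * ln(C_out/C_in)
T = 37 + 273.15 = 310.15 K
E = (8.314 * 310.15 / (1 * 96485)) * ln(88/139)
E = -12.22 mV


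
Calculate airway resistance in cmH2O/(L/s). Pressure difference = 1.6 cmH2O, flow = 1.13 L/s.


R = dP / flow
R = 1.6 / 1.13
R = 1.416 cmH2O/(L/s)


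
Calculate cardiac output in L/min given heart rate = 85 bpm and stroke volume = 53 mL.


CO = HR * SV
CO = 85 * 53 / 1000
CO = 4.505 L/min


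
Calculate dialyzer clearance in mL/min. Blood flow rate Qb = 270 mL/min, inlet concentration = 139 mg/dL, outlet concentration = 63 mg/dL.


K = Qb * (Cb_in - Cb_out) / Cb_in
K = 270 * (139 - 63) / 139
K = 147.6 mL/min


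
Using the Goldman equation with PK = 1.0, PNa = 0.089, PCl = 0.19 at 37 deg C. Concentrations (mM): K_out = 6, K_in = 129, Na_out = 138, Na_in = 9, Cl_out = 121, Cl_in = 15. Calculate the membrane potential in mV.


Vm = (RT/F)*ln((PK*Ko + PNa*Nao + PCl*Cli)/(PK*Ki + PNa*Nai + PCl*Clo))
Numer = 21.132, Denom = 152.791
Vm = -52.87 mV


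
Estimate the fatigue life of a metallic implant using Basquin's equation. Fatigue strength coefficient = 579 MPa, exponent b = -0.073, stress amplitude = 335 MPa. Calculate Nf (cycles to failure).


sigma_a = sigma_f' * (2Nf)^b
2Nf = (sigma_a/sigma_f')^(1/b)
2Nf = (335/579)^(1/-0.073)
2Nf = 1799.9355
Nf = 900


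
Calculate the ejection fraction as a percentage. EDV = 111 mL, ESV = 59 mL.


SV = EDV - ESV = 111 - 59 = 52 mL
EF = SV/EDV * 100 = 52/111 * 100
EF = 46.85%


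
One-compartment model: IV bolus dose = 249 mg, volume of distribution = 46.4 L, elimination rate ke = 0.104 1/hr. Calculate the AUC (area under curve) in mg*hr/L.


C0 = Dose/Vd = 249/46.4 = 5.36638 mg/L
AUC = C0/ke = 5.36638/0.104
AUC = 51.6 mg*hr/L


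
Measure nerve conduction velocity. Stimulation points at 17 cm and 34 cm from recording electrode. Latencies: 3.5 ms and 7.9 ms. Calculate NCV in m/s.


Distance = (34 - 17) / 100 = 0.17 m
dt = (7.9 - 3.5) / 1000 = 0.0044 s
NCV = dist / dt = 38.64 m/s


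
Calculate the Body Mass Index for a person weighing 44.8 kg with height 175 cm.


BMI = weight / height^2
height = 175 cm = 1.75 m
BMI = 44.8 / 1.75^2
BMI = 14.63 kg/m^2


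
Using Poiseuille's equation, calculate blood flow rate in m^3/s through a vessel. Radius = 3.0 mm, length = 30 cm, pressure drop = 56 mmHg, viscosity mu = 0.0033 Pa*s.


Q = pi*r^4*dP / (8*mu*L)
r = 0.003 m, L = 0.3 m
dP = 56 mmHg = 7466.032 Pa
Q = 2.3988e-04 m^3/s


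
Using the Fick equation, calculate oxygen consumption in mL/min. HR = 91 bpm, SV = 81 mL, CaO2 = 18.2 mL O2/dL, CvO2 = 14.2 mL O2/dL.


CO = HR*SV = 91*81/1000 = 7.371 L/min
a-v O2 diff = 18.2 - 14.2 = 4 mL/dL
VO2 = CO * (CaO2-CvO2) * 10 dL/L
VO2 = 7.371 * 4 * 10
VO2 = 294.8 mL/min


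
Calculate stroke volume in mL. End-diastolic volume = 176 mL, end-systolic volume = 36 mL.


SV = EDV - ESV
SV = 176 - 36
SV = 140 mL


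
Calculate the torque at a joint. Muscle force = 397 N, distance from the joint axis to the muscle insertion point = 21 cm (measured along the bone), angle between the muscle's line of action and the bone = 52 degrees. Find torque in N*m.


Torque = F * d * sin(theta)   (moment arm = d*sin(theta))
d = 21 cm = 0.21 m
Torque = 397 * 0.21 * sin(52)
Torque = 65.7 N*m


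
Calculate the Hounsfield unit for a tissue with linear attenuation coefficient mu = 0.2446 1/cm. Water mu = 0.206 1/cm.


HU = ((mu_tissue - mu_water) / mu_water) * 1000
HU = ((0.2446 - 0.206) / 0.206) * 1000
HU = 187.4


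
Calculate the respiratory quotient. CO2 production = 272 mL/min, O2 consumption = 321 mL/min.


RQ = VCO2 / VO2
RQ = 272 / 321
RQ = 0.8474


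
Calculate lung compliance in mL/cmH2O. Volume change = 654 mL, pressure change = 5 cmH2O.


C = dV / dP
C = 654 / 5
C = 130.8 mL/cmH2O


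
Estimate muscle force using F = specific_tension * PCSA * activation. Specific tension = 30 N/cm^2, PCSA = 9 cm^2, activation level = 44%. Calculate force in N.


F = sigma * PCSA * activation
F = 30 * 9 * 0.44
F = 118.8 N


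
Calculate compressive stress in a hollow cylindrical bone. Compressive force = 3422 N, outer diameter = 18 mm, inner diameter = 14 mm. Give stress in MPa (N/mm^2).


A = pi*(r_o^2 - r_i^2)
r_o = 9 mm, r_i = 7 mm
A = 100.531 mm^2
sigma = F/A = 3422 / 100.531
sigma = 34.04 MPa


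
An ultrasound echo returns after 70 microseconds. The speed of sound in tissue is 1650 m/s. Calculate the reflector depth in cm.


depth = c * t / 2
t = 70 us = 7.0000e-05 s
depth = 1650 * 7.0000e-05 / 2
depth = 0.05775 m = 5.775 cm


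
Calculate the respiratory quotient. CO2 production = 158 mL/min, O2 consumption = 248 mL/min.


RQ = VCO2 / VO2
RQ = 158 / 248
RQ = 0.6371


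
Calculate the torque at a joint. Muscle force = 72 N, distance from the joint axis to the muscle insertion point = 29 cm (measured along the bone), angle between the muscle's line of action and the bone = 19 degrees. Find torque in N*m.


Torque = F * d * sin(theta)   (moment arm = d*sin(theta))
d = 29 cm = 0.29 m
Torque = 72 * 0.29 * sin(19)
Torque = 6.798 N*m


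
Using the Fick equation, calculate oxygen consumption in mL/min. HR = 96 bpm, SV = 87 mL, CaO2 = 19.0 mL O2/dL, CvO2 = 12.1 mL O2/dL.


CO = HR*SV = 96*87/1000 = 8.352 L/min
a-v O2 diff = 19.0 - 12.1 = 6.9 mL/dL
VO2 = CO * (CaO2-CvO2) * 10 dL/L
VO2 = 8.352 * 6.9 * 10
VO2 = 576.3 mL/min


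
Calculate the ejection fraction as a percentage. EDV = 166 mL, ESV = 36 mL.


SV = EDV - ESV = 166 - 36 = 130 mL
EF = SV/EDV * 100 = 130/166 * 100
EF = 78.31%


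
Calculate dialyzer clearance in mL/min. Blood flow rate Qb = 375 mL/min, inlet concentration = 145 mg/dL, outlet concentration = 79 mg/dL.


K = Qb * (Cb_in - Cb_out) / Cb_in
K = 375 * (145 - 79) / 145
K = 170.7 mL/min


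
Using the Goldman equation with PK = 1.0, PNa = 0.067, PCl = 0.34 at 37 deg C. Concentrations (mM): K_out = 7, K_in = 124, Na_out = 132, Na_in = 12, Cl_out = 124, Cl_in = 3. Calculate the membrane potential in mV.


Vm = (RT/F)*ln((PK*Ko + PNa*Nao + PCl*Cli)/(PK*Ki + PNa*Nai + PCl*Clo))
Numer = 16.864, Denom = 166.964
Vm = -61.27 mV


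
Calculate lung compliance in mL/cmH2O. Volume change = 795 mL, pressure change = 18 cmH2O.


C = dV / dP
C = 795 / 18
C = 44.17 mL/cmH2O


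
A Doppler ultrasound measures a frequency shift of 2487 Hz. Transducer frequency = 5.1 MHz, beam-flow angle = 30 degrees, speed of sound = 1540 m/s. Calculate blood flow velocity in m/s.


v = fd * c / (2 * f0 * cos(theta))
v = 2487 * 1540 / (2 * 5.1000e+06 * cos(30))
v = 0.4336 m/s


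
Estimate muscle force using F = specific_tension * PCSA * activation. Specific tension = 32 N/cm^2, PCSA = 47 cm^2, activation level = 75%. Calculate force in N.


F = sigma * PCSA * activation
F = 32 * 47 * 0.75
F = 1128 N


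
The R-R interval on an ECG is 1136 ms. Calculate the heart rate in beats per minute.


HR = 60 / RR_interval(s)
RR = 1136 ms = 1.136 s
HR = 60 / 1.136 = 52.82 bpm


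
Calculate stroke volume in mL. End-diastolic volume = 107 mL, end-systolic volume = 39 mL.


SV = EDV - ESV
SV = 107 - 39
SV = 68 mL


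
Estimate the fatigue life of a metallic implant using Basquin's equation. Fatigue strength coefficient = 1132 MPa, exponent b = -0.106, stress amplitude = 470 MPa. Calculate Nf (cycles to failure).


sigma_a = sigma_f' * (2Nf)^b
2Nf = (sigma_a/sigma_f')^(1/b)
2Nf = (470/1132)^(1/-0.106)
2Nf = 3993.9405
Nf = 1997


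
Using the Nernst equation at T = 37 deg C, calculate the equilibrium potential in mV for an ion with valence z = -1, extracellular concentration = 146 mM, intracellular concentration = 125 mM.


E = (RT/(zF)) * ln(C_out/C_in)
T = 37 + 273.15 = 310.15 K
E = (8.314 * 310.15 / (-1 * 96485)) * ln(146/125)
E = -4.15 mV


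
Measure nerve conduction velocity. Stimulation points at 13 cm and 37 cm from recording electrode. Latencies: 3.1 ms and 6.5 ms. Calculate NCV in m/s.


Distance = (37 - 13) / 100 = 0.24 m
dt = (6.5 - 3.1) / 1000 = 0.0034 s
NCV = dist / dt = 70.59 m/s


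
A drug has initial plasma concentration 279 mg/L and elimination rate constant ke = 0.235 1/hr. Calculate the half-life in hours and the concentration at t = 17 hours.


t_half = ln(2) / ke = 0.693147 / 0.235 = 2.95 hr
C(t) = C0 * exp(-ke*t) = 279 * exp(-0.235*17)
C(17) = 5.136 mg/L


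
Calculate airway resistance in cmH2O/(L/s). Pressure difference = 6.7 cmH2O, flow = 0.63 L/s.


R = dP / flow
R = 6.7 / 0.63
R = 10.63 cmH2O/(L/s)


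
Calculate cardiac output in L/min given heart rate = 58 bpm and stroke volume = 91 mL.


CO = HR * SV
CO = 58 * 91 / 1000
CO = 5.278 L/min


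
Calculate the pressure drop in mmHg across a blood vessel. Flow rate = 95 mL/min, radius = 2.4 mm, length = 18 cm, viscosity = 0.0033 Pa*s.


dP = 8*mu*L*Q / (pi*r^4)
Q = 95 mL/min = 1.58333e-06 m^3/s
dP = 72.186 Pa = 72.186 / 133.322 mmHg = 0.5414 mmHg


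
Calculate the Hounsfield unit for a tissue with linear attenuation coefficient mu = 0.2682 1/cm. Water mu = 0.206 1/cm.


HU = ((mu_tissue - mu_water) / mu_water) * 1000
HU = ((0.2682 - 0.206) / 0.206) * 1000
HU = 301.9


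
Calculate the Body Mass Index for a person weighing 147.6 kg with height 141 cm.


BMI = weight / height^2
height = 141 cm = 1.41 m
BMI = 147.6 / 1.41^2
BMI = 74.24 kg/m^2


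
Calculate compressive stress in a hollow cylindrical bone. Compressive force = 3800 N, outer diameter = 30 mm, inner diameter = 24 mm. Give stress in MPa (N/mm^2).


A = pi*(r_o^2 - r_i^2)
r_o = 15 mm, r_i = 12 mm
A = 254.469 mm^2
sigma = F/A = 3800 / 254.469
sigma = 14.93 MPa


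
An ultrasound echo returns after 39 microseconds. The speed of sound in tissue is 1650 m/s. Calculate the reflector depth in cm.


depth = c * t / 2
t = 39 us = 3.9000e-05 s
depth = 1650 * 3.9000e-05 / 2
depth = 0.032175 m = 3.2175 cm


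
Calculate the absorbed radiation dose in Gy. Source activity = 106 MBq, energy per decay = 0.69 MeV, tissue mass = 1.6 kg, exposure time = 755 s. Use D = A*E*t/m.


A = 106 MBq = 1.0600e+08 Bq
E = 0.69 MeV = 1.10538e-13 J
D = A*E*t/m = 1.0600e+08*1.10538e-13*755/1.6
D = 0.005529 Gy


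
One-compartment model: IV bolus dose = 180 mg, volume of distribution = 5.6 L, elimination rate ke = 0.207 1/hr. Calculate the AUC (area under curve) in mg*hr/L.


C0 = Dose/Vd = 180/5.6 = 32.1429 mg/L
AUC = C0/ke = 32.1429/0.207
AUC = 155.3 mg*hr/L


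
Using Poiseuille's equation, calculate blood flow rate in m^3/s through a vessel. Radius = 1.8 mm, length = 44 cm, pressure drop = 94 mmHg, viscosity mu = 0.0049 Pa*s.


Q = pi*r^4*dP / (8*mu*L)
r = 0.0018 m, L = 0.44 m
dP = 94 mmHg = 12532.268 Pa
Q = 2.3962e-05 m^3/s


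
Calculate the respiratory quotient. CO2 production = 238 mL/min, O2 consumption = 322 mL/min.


RQ = VCO2 / VO2
RQ = 238 / 322
RQ = 0.7391


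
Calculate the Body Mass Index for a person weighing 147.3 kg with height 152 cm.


BMI = weight / height^2
height = 152 cm = 1.52 m
BMI = 147.3 / 1.52^2
BMI = 63.76 kg/m^2


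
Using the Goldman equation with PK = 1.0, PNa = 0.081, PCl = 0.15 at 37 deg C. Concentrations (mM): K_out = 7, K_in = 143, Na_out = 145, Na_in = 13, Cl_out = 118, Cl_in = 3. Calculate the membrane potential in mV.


Vm = (RT/F)*ln((PK*Ko + PNa*Nao + PCl*Cli)/(PK*Ki + PNa*Nai + PCl*Clo))
Numer = 19.195, Denom = 161.753
Vm = -56.96 mV


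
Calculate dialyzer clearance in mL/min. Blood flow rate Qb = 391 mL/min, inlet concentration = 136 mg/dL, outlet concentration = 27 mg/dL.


K = Qb * (Cb_in - Cb_out) / Cb_in
K = 391 * (136 - 27) / 136
K = 313.4 mL/min


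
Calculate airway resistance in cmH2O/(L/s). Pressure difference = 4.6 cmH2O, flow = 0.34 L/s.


R = dP / flow
R = 4.6 / 0.34
R = 13.53 cmH2O/(L/s)


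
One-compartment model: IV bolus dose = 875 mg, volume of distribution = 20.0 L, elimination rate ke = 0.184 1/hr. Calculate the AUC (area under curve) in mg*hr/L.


C0 = Dose/Vd = 875/20.0 = 43.75 mg/L
AUC = C0/ke = 43.75/0.184
AUC = 237.8 mg*hr/L


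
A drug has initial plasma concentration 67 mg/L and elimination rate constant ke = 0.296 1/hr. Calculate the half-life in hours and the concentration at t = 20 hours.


t_half = ln(2) / ke = 0.693147 / 0.296 = 2.342 hr
C(t) = C0 * exp(-ke*t) = 67 * exp(-0.296*20)
C(20) = 0.1799 mg/L


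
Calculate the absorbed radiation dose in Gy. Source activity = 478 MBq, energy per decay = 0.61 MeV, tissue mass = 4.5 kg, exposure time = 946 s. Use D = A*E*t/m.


A = 478 MBq = 4.7800e+08 Bq
E = 0.61 MeV = 9.7722e-14 J
D = A*E*t/m = 4.7800e+08*9.7722e-14*946/4.5
D = 0.00982 Gy


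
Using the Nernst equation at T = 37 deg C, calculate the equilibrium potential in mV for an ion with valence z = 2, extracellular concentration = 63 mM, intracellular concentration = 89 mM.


E = (RT/(zF)) * ln(C_out/C_in)
T = 37 + 273.15 = 310.15 K
E = (8.314 * 310.15 / (2 * 96485)) * ln(63/89)
E = -4.617 mV


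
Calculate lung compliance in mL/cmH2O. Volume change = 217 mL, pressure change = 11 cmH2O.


C = dV / dP
C = 217 / 11
C = 19.73 mL/cmH2O


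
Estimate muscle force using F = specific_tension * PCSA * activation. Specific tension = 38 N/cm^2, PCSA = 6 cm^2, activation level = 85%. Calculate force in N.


F = sigma * PCSA * activation
F = 38 * 6 * 0.85
F = 193.8 N


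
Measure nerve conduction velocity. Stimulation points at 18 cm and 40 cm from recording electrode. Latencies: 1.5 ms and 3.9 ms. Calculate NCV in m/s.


Distance = (40 - 18) / 100 = 0.22 m
dt = (3.9 - 1.5) / 1000 = 0.0024 s
NCV = dist / dt = 91.67 m/s


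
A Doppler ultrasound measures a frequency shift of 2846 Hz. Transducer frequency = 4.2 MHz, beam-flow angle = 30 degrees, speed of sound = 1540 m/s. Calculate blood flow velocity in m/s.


v = fd * c / (2 * f0 * cos(theta))
v = 2846 * 1540 / (2 * 4.2000e+06 * cos(30))
v = 0.6025 m/s


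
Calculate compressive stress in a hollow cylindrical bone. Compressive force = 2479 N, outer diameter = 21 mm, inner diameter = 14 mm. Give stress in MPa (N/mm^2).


A = pi*(r_o^2 - r_i^2)
r_o = 10.5 mm, r_i = 7 mm
A = 192.423 mm^2
sigma = F/A = 2479 / 192.423
sigma = 12.88 MPa


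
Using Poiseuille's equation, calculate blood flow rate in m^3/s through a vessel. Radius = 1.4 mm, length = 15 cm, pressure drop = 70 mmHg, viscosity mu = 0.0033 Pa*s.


Q = pi*r^4*dP / (8*mu*L)
r = 0.0014 m, L = 0.15 m
dP = 70 mmHg = 9332.54 Pa
Q = 2.8442e-05 m^3/s


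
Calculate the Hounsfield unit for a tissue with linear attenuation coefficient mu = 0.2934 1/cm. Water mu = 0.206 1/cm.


HU = ((mu_tissue - mu_water) / mu_water) * 1000
HU = ((0.2934 - 0.206) / 0.206) * 1000
HU = 424.3


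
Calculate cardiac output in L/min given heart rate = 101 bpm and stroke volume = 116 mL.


CO = HR * SV
CO = 101 * 116 / 1000
CO = 11.72 L/min
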